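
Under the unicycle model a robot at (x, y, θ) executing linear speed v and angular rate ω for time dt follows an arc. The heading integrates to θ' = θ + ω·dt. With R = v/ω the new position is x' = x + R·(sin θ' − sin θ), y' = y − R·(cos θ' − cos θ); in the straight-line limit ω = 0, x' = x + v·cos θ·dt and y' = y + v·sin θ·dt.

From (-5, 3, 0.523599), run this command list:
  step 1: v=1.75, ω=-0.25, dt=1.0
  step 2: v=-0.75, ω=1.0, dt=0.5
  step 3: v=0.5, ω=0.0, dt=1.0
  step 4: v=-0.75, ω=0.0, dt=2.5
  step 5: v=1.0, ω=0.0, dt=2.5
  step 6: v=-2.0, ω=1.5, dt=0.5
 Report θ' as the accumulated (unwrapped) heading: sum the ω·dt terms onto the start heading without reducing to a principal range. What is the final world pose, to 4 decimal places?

(-3.3082, 3.3870, 1.5236)

step 1: θ'=0.2736 (R=-7.0000) → pose (-3.3914, 3.6775, 0.2736)
step 2: θ'=0.7736 (R=-0.7500) → pose (-3.7128, 3.4919, 0.7736)
step 3: θ'=0.7736 (straight) → pose (-3.3551, 3.8413, 0.7736)
step 4: θ'=0.7736 (straight) → pose (-4.6964, 2.5312, 0.7736)
step 5: θ'=0.7736 (straight) → pose (-2.9079, 4.2780, 0.7736)
step 6: θ'=1.5236 (R=-1.3333) → pose (-3.3082, 3.3870, 1.5236)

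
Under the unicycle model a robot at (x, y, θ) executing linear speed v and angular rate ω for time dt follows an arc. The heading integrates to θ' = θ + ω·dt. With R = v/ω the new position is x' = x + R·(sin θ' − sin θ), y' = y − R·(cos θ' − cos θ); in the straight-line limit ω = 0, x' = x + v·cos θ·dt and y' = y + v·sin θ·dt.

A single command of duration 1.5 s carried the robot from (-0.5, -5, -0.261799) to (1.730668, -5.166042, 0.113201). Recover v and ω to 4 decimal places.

Δθ = 0.113201 − -0.261799 = 0.375000
ω = Δθ/dt = 0.375000/1.5 = 0.2500
R = Δx/(sin θ' − sin θ) = 6.0000
v = R·ω = 6.0000·0.2500 = 1.5000

v = 1.5000, ω = 0.2500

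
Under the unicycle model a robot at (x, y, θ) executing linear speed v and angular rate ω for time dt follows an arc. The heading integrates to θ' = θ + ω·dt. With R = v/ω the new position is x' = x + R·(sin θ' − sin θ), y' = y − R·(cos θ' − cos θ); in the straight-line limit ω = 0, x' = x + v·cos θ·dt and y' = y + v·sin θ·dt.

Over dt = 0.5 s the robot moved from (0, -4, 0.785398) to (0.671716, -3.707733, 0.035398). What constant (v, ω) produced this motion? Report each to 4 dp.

Δθ = 0.035398 − 0.785398 = -0.750000
ω = Δθ/dt = -0.750000/0.5 = -1.5000
R = Δx/(sin θ' − sin θ) = -1.0000
v = R·ω = -1.0000·-1.5000 = 1.5000

v = 1.5000, ω = -1.5000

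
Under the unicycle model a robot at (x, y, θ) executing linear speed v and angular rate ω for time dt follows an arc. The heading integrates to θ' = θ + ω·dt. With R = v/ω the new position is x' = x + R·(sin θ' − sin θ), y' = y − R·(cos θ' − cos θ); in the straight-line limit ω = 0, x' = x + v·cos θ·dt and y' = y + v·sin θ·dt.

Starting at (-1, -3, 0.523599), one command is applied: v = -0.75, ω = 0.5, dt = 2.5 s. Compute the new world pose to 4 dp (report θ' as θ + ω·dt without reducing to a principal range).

θ' = 0.5236 + 0.5·2.5 = 1.7736
R = v/ω = -0.75/0.5 = -1.5000
x' = -1 + -1.5000·(sin 1.7736 − sin 0.5236) = -1.7193
y' = -3 − -1.5000·(cos 1.7736 − cos 0.5236) = -4.6012

(-1.7193, -4.6012, 1.7736)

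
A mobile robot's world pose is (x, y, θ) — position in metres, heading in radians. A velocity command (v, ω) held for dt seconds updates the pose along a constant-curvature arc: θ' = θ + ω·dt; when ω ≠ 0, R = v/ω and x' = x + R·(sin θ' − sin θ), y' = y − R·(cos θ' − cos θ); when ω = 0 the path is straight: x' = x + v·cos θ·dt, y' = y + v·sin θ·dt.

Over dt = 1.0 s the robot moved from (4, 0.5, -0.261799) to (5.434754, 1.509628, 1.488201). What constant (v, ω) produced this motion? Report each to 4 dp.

v = 2.0000, ω = 1.7500

Δθ = 1.488201 − -0.261799 = 1.750000
ω = Δθ/dt = 1.750000/1.0 = 1.7500
R = Δx/(sin θ' − sin θ) = 1.1429
v = R·ω = 1.1429·1.7500 = 2.0000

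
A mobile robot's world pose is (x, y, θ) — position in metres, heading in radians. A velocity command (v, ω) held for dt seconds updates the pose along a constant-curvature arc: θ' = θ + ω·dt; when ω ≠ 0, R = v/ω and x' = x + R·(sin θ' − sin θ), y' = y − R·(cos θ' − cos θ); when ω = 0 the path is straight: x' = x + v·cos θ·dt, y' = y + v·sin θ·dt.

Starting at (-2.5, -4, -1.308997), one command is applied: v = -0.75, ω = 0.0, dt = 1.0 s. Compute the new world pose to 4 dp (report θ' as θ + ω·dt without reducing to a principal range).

θ' = -1.3090 + 0.0·1.0 = -1.3090
ω = 0 → straight: x' = -2.5 + -0.75·cos(-1.3090)·1.0 = -2.6941
y' = -4 + -0.75·sin(-1.3090)·1.0 = -3.2756

(-2.6941, -3.2756, -1.3090)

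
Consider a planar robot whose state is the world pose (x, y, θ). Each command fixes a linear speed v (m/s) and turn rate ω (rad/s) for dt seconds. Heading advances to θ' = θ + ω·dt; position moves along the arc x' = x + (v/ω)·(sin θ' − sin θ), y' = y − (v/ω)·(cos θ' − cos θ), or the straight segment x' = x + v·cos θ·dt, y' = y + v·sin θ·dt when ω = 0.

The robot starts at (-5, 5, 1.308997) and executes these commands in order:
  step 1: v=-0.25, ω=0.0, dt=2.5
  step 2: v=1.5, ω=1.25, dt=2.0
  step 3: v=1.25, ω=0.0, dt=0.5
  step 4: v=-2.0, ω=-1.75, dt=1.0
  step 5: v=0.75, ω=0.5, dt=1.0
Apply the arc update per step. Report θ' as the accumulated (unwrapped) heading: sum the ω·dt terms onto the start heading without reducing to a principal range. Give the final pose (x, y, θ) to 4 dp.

step 1: θ'=1.3090 (straight) → pose (-5.1618, 4.3963, 1.3090)
step 2: θ'=3.8090 (R=1.2000) → pose (-7.0636, 5.6494, 3.8090)
step 3: θ'=3.8090 (straight) → pose (-7.5545, 5.2626, 3.8090)
step 4: θ'=2.0590 (R=1.1429) → pose (-5.8378, 4.9010, 2.0590)
step 5: θ'=2.5590 (R=1.5000) → pose (-6.3373, 5.4500, 2.5590)

(-6.3373, 5.4500, 2.5590)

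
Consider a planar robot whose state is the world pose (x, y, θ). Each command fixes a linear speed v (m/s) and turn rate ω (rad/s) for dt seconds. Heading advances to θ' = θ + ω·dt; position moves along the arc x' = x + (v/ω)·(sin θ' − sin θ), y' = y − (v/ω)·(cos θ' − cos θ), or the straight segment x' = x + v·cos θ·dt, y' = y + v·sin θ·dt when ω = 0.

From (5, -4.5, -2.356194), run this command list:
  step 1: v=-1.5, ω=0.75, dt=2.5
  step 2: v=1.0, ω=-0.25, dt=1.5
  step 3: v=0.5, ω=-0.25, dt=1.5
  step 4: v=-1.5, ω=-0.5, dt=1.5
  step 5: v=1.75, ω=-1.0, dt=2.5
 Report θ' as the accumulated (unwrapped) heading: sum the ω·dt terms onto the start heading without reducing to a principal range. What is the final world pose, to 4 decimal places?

step 1: θ'=-0.4812 (R=-2.0000) → pose (4.5115, -1.3129, -0.4812)
step 2: θ'=-0.8562 (R=-4.0000) → pose (5.6815, -2.2374, -0.8562)
step 3: θ'=-1.2312 (R=-2.0000) → pose (6.0566, -2.8818, -1.2312)
step 4: θ'=-1.9812 (R=3.0000) → pose (6.1344, -0.6856, -1.9812)
step 5: θ'=-4.4812 (R=-1.7500) → pose (2.8262, -0.3883, -4.4812)

(2.8262, -0.3883, -4.4812)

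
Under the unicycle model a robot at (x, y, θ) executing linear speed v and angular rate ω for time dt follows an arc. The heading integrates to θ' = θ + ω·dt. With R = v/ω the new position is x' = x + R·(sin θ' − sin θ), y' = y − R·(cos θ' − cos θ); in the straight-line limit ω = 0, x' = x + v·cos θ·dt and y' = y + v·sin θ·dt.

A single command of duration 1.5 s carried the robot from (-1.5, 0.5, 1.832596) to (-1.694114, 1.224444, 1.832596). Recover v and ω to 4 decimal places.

Δθ = 1.832596 − 1.832596 = 0.000000
ω = Δθ/dt = 0.000000/1.5 = 0.0000
ω = 0 → v = (Δx·cos θ + Δy·sin θ)/dt = 0.5000

v = 0.5000, ω = 0.0000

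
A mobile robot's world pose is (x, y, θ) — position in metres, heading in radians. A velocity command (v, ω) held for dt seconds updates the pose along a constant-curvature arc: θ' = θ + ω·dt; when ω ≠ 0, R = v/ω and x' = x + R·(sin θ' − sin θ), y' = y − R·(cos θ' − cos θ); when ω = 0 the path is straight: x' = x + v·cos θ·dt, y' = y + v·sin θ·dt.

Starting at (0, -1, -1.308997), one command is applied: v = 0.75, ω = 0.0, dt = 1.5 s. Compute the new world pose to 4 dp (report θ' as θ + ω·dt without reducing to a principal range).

θ' = -1.3090 + 0.0·1.5 = -1.3090
ω = 0 → straight: x' = 0 + 0.75·cos(-1.3090)·1.5 = 0.2912
y' = -1 + 0.75·sin(-1.3090)·1.5 = -2.0867

(0.2912, -2.0867, -1.3090)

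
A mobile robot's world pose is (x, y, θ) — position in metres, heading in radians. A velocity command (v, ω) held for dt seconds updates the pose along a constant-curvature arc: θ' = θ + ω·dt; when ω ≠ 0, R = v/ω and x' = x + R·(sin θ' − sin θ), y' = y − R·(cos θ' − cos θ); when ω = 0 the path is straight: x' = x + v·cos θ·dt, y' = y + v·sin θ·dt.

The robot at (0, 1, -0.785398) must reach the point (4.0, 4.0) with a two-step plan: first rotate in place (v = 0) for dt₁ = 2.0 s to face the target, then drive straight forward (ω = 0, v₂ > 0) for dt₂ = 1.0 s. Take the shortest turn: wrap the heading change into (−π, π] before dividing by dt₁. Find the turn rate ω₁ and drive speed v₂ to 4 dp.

heading to target = atan2(4−1, 4−0) = 0.6435
Δθ = wrap(0.6435 − -0.7854) = 1.4289; ω₁ = Δθ/dt₁ = 0.7144
distance = √((4−0)² + (4−1)²) = 5.0000; v₂ = distance/dt₂ = 5.0000

ω₁ = 0.7144, v₂ = 5.0000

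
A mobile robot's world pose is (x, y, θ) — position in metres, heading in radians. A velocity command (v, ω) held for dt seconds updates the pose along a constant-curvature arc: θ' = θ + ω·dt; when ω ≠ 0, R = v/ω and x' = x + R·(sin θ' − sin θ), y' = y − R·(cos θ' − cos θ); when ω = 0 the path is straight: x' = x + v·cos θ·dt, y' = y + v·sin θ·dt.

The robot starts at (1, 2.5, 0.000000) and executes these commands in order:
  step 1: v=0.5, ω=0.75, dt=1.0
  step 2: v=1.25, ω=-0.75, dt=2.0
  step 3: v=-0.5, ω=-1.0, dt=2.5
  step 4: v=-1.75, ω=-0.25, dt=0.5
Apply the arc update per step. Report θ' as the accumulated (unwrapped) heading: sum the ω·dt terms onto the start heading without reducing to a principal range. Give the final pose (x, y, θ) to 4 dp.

(4.9832, 3.3931, -3.3750)

step 1: θ'=0.7500 (R=0.6667) → pose (1.4544, 2.6789, 0.7500)
step 2: θ'=-0.7500 (R=-1.6667) → pose (3.7266, 2.6789, -0.7500)
step 3: θ'=-3.2500 (R=0.5000) → pose (4.1215, 3.5418, -3.2500)
step 4: θ'=-3.3750 (R=7.0000) → pose (4.9832, 3.3931, -3.3750)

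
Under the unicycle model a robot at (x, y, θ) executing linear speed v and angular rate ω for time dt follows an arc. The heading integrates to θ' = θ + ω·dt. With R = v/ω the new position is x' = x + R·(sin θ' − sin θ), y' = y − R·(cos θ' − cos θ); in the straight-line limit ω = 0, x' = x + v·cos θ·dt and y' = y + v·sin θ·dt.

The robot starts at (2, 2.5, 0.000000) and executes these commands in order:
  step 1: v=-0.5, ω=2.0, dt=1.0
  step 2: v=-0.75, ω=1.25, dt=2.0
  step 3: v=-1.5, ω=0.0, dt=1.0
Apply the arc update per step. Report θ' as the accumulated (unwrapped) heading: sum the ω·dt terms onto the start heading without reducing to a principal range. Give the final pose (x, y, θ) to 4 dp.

step 1: θ'=2.0000 (R=-0.2500) → pose (1.7727, 2.1460, 2.0000)
step 2: θ'=4.5000 (R=-0.6000) → pose (2.9048, 2.2692, 4.5000)
step 3: θ'=4.5000 (straight) → pose (3.2210, 3.7355, 4.5000)

(3.2210, 3.7355, 4.5000)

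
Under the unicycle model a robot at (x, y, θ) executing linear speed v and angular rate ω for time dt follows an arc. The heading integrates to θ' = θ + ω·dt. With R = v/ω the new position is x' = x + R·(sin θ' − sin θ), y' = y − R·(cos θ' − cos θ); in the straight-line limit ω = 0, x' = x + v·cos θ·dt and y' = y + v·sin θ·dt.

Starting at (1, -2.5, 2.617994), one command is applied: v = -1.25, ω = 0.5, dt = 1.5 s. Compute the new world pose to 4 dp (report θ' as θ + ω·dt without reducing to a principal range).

θ' = 2.6180 + 0.5·1.5 = 3.3680
R = v/ω = -1.25/0.5 = -2.5000
x' = 1 + -2.5000·(sin 3.3680 − sin 2.6180) = 2.8112
y' = -2.5 − -2.5000·(cos 3.3680 − cos 2.6180) = -2.7711

(2.8112, -2.7711, 3.3680)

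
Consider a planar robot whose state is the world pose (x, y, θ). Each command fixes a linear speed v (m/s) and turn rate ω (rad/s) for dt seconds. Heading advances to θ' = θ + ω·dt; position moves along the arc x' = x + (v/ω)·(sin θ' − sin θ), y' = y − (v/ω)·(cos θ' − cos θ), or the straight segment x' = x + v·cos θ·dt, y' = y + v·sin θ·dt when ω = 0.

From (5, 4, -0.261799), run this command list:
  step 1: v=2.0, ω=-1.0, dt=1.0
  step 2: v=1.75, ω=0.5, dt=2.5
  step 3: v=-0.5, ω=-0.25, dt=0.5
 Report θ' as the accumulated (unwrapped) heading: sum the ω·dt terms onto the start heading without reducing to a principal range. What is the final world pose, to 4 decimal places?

(9.4314, 0.2595, -0.1368)

step 1: θ'=-1.2618 (R=-2.0000) → pose (6.3876, 2.6764, -1.2618)
step 2: θ'=-0.0118 (R=3.5000) → pose (9.6806, 0.2410, -0.0118)
step 3: θ'=-0.1368 (R=2.0000) → pose (9.4314, 0.2595, -0.1368)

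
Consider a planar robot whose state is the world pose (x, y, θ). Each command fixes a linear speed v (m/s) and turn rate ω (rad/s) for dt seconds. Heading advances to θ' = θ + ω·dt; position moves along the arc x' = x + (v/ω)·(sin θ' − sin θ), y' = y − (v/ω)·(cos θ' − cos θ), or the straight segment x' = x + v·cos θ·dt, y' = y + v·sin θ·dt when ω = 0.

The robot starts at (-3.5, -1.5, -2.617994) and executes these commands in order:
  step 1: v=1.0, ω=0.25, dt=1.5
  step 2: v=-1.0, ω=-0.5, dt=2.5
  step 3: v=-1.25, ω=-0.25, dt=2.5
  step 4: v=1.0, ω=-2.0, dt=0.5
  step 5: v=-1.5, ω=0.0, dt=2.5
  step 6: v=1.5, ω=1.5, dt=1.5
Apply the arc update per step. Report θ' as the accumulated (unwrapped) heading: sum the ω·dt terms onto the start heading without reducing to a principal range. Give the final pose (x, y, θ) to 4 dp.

step 1: θ'=-2.2430 (R=4.0000) → pose (-4.6298, -2.4733, -2.2430)
step 2: θ'=-3.4930 (R=2.0000) → pose (-2.3765, -1.8409, -3.4930)
step 3: θ'=-4.1180 (R=5.0000) → pose (0.0449, -3.7353, -4.1180)
step 4: θ'=-5.1180 (R=-0.5000) → pose (-0.0003, -3.2580, -5.1180)
step 5: θ'=-5.1180 (straight) → pose (-1.4800, -6.7038, -5.1180)
step 6: θ'=-2.8680 (R=1.0000) → pose (-2.6690, -5.3464, -2.8680)

(-2.6690, -5.3464, -2.8680)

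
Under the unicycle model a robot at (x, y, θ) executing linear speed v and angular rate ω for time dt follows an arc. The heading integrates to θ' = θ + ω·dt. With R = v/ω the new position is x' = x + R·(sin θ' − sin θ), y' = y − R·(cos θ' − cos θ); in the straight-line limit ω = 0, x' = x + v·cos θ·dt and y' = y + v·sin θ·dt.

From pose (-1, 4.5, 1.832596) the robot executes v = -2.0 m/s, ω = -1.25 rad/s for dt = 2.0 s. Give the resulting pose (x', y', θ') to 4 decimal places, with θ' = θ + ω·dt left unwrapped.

θ' = 1.8326 + -1.25·2.0 = -0.6674
R = v/ω = -2.0/-1.25 = 1.6000
x' = -1 + 1.6000·(sin -0.6674 − sin 1.8326) = -3.5358
y' = 4.5 − 1.6000·(cos -0.6674 − cos 1.8326) = 2.8292

(-3.5358, 2.8292, -0.6674)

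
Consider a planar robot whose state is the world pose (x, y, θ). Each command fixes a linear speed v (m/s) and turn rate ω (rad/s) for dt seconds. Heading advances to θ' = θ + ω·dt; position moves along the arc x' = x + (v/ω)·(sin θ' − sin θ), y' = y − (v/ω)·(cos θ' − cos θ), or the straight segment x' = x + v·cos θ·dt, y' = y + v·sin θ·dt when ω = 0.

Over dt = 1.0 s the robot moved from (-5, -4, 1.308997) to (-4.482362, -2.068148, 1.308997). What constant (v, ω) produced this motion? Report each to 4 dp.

Δθ = 1.308997 − 1.308997 = 0.000000
ω = Δθ/dt = 0.000000/1.0 = 0.0000
ω = 0 → v = (Δx·cos θ + Δy·sin θ)/dt = 2.0000

v = 2.0000, ω = 0.0000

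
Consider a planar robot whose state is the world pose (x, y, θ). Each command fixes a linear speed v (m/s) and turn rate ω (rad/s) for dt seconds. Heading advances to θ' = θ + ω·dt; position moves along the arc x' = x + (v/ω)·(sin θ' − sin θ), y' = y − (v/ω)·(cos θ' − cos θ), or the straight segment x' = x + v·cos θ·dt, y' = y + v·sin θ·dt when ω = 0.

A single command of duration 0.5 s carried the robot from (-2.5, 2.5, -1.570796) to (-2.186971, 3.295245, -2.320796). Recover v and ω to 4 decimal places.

v = -1.7500, ω = -1.5000

Δθ = -2.320796 − -1.570796 = -0.750000
ω = Δθ/dt = -0.750000/0.5 = -1.5000
R = −Δy/(cos θ' − cos θ) = 1.1667
v = R·ω = 1.1667·-1.5000 = -1.7500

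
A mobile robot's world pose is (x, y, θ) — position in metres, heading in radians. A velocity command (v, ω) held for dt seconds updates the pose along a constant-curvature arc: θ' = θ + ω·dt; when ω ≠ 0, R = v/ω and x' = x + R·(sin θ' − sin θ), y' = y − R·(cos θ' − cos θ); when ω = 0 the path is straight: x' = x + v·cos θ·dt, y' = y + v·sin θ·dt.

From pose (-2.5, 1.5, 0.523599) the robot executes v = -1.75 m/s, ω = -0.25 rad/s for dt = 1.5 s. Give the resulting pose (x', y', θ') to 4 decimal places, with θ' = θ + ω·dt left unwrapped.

(-4.9636, 0.6393, 0.1486)

θ' = 0.5236 + -0.25·1.5 = 0.1486
R = v/ω = -1.75/-0.25 = 7.0000
x' = -2.5 + 7.0000·(sin 0.1486 − sin 0.5236) = -4.9636
y' = 1.5 − 7.0000·(cos 0.1486 − cos 0.5236) = 0.6393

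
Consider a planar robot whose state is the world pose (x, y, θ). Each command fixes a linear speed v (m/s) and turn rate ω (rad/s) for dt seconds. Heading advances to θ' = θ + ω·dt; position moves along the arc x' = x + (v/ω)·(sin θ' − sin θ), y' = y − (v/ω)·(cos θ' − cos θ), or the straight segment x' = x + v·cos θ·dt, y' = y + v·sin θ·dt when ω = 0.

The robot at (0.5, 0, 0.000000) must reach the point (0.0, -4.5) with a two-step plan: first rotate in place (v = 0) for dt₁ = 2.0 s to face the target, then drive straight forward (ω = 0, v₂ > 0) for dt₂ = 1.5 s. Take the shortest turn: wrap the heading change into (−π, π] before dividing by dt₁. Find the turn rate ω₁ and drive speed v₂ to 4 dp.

ω₁ = -0.8407, v₂ = 3.0185

heading to target = atan2(-4.5−0, 0−0.5) = -1.6815
Δθ = wrap(-1.6815 − 0.0000) = -1.6815; ω₁ = Δθ/dt₁ = -0.8407
distance = √((0−0.5)² + (-4.5−0)²) = 4.5277; v₂ = distance/dt₂ = 3.0185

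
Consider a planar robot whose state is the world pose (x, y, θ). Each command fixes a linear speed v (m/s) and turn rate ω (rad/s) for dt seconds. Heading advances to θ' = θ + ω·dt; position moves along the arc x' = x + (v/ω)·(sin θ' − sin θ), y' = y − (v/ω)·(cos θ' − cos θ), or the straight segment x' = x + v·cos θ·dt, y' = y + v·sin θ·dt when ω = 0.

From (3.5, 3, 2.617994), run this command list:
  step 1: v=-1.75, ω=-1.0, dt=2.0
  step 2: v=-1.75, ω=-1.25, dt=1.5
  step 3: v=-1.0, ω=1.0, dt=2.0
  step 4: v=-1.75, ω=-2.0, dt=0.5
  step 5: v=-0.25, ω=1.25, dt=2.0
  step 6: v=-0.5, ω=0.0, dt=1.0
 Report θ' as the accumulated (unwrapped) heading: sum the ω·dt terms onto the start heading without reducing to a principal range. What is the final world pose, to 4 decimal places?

(-0.8418, 0.2838, 2.2430)

step 1: θ'=0.6180 (R=1.7500) → pose (3.6390, 0.0581, 0.6180)
step 2: θ'=-1.2570 (R=1.4000) → pose (1.4962, 0.7671, -1.2570)
step 3: θ'=0.7430 (R=-1.0000) → pose (-0.1315, 1.1948, 0.7430)
step 4: θ'=-0.2570 (R=0.8750) → pose (-0.9459, 0.9930, -0.2570)
step 5: θ'=2.2430 (R=-0.2000) → pose (-1.1532, 0.6750, 2.2430)
step 6: θ'=2.2430 (straight) → pose (-0.8418, 0.2838, 2.2430)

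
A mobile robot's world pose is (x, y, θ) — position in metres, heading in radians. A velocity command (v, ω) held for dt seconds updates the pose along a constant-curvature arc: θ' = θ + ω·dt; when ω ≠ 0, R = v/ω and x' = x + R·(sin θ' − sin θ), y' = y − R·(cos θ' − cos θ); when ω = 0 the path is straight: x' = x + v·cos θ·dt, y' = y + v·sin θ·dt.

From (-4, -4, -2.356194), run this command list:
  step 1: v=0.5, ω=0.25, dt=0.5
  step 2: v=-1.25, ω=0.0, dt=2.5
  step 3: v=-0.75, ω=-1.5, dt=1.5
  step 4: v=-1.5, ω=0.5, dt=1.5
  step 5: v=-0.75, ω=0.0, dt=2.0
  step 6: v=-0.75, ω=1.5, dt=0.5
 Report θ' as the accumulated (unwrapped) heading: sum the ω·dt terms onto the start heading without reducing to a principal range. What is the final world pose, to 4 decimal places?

step 1: θ'=-2.2312 (R=2.0000) → pose (-4.1653, -4.1874, -2.2312)
step 2: θ'=-2.2312 (straight) → pose (-2.2483, -1.7194, -2.2312)
step 3: θ'=-4.4812 (R=0.5000) → pose (-1.3667, -1.9115, -4.4812)
step 4: θ'=-3.7312 (R=-3.0000) → pose (-0.1146, -3.7176, -3.7312)
step 5: θ'=-3.7312 (straight) → pose (1.1321, -4.5516, -3.7312)
step 6: θ'=-2.9812 (R=-0.5000) → pose (1.4900, -4.6296, -2.9812)

(1.4900, -4.6296, -2.9812)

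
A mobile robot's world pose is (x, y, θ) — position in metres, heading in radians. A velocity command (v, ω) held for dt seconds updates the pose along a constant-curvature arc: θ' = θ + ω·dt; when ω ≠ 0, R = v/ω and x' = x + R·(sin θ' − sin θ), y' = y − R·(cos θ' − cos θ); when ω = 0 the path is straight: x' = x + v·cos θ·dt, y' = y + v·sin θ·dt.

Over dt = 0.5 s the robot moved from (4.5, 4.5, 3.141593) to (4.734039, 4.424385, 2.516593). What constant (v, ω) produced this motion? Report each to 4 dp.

Δθ = 2.516593 − 3.141593 = -0.625000
ω = Δθ/dt = -0.625000/0.5 = -1.2500
R = Δx/(sin θ' − sin θ) = 0.4000
v = R·ω = 0.4000·-1.2500 = -0.5000

v = -0.5000, ω = -1.2500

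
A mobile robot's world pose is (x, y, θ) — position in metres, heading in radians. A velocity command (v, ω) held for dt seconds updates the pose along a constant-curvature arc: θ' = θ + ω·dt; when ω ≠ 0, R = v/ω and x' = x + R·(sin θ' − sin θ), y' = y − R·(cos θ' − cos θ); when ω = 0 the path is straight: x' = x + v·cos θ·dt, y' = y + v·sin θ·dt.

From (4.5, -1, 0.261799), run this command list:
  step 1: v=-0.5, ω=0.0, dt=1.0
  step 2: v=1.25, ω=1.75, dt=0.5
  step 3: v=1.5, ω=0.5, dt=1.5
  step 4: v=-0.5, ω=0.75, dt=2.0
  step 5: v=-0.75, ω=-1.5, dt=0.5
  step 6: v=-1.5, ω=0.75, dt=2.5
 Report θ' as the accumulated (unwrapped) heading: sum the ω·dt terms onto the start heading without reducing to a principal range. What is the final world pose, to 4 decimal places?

step 1: θ'=0.2618 (straight) → pose (4.0170, -1.1294, 0.2618)
step 2: θ'=1.1368 (R=0.7143) → pose (4.4802, -0.7398, 1.1368)
step 3: θ'=1.8868 (R=3.0000) → pose (4.6098, 1.4540, 1.8868)
step 4: θ'=3.3868 (R=-0.6667) → pose (5.4053, 1.0144, 3.3868)
step 5: θ'=2.6368 (R=0.5000) → pose (5.7685, 0.9670, 2.6368)
step 6: θ'=4.5118 (R=-2.0000) → pose (8.6957, 2.3191, 4.5118)

(8.6957, 2.3191, 4.5118)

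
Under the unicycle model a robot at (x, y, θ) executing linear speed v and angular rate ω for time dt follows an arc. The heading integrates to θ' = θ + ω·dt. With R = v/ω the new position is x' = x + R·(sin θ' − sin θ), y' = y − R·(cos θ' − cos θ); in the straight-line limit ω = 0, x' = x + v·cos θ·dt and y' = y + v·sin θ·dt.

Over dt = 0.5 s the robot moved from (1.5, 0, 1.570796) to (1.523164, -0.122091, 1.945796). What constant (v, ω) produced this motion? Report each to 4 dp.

Δθ = 1.945796 − 1.570796 = 0.375000
ω = Δθ/dt = 0.375000/0.5 = 0.7500
R = −Δy/(cos θ' − cos θ) = -0.3333
v = R·ω = -0.3333·0.7500 = -0.2500

v = -0.2500, ω = 0.7500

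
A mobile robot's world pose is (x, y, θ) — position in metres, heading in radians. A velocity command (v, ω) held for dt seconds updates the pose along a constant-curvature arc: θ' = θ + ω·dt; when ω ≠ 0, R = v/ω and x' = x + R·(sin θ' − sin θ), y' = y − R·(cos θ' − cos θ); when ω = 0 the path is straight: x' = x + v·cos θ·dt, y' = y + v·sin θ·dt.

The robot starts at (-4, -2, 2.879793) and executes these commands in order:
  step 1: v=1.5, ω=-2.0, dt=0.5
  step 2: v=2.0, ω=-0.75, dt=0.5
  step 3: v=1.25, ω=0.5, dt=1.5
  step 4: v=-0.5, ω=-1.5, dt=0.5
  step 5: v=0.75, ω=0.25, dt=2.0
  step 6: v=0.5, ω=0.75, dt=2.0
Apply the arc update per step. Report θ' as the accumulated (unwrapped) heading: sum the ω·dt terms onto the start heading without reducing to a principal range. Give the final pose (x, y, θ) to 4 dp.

step 1: θ'=1.8798 (R=-0.7500) → pose (-4.5204, -1.5036, 1.8798)
step 2: θ'=1.5048 (R=-2.6667) → pose (-4.6409, -0.5168, 1.5048)
step 3: θ'=2.2548 (R=2.5000) → pose (-5.1978, 1.2278, 2.2548)
step 4: θ'=1.5048 (R=0.3333) → pose (-5.1235, 0.9952, 1.5048)
step 5: θ'=2.0048 (R=3.0000) → pose (-5.3951, 2.4546, 2.0048)
step 6: θ'=3.5048 (R=0.6667) → pose (-6.2368, 2.7974, 3.5048)

(-6.2368, 2.7974, 3.5048)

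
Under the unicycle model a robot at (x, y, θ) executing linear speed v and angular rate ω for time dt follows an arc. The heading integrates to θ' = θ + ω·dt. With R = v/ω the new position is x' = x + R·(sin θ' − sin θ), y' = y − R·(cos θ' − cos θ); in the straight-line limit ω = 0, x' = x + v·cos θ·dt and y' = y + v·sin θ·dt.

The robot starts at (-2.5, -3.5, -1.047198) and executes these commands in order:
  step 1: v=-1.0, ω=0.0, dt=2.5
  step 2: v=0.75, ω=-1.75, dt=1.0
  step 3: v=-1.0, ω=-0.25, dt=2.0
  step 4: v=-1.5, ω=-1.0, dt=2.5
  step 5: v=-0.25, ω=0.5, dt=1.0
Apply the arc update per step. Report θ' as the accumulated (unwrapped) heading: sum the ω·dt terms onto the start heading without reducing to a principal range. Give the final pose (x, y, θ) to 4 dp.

(-1.7212, -4.7404, -5.2972)

step 1: θ'=-1.0472 (straight) → pose (-3.7500, -1.3349, -1.0472)
step 2: θ'=-2.7972 (R=-0.4286) → pose (-3.9765, -1.9526, -2.7972)
step 3: θ'=-3.2972 (R=4.0000) → pose (-2.0060, -1.7661, -3.2972)
step 4: θ'=-5.7972 (R=1.5000) → pose (-1.5379, -4.5743, -5.7972)
step 5: θ'=-5.2972 (R=-0.5000) → pose (-1.7212, -4.7404, -5.2972)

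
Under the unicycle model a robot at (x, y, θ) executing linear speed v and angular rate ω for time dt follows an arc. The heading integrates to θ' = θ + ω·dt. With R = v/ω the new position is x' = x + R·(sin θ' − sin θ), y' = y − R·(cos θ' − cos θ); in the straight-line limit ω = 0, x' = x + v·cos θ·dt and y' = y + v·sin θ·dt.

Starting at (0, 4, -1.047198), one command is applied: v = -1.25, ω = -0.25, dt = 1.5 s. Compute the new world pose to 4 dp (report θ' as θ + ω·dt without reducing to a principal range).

θ' = -1.0472 + -0.25·1.5 = -1.4222
R = v/ω = -1.25/-0.25 = 5.0000
x' = 0 + 5.0000·(sin -1.4222 − sin -1.0472) = -0.6148
y' = 4 − 5.0000·(cos -1.4222 − cos -1.0472) = 5.7597

(-0.6148, 5.7597, -1.4222)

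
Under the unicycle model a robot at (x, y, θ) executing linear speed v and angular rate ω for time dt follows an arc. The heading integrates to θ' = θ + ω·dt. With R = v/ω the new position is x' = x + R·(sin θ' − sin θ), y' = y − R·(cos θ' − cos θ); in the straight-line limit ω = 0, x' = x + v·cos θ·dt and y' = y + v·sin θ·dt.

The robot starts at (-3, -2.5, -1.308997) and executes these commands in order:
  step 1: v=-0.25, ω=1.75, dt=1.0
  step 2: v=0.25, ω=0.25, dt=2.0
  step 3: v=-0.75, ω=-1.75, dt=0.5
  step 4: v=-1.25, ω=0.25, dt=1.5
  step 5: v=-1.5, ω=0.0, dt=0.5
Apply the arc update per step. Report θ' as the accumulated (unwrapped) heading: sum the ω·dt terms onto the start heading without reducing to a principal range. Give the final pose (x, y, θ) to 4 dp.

(-5.6184, -3.0553, 0.4410)

step 1: θ'=0.4410 (R=-0.1429) → pose (-3.1990, -2.4078, 0.4410)
step 2: θ'=0.9410 (R=1.0000) → pose (-2.8177, -2.0924, 0.9410)
step 3: θ'=0.0660 (R=0.4286) → pose (-3.1357, -2.2677, 0.0660)
step 4: θ'=0.4410 (R=-5.0000) → pose (-4.9402, -2.7352, 0.4410)
step 5: θ'=0.4410 (straight) → pose (-5.6184, -3.0553, 0.4410)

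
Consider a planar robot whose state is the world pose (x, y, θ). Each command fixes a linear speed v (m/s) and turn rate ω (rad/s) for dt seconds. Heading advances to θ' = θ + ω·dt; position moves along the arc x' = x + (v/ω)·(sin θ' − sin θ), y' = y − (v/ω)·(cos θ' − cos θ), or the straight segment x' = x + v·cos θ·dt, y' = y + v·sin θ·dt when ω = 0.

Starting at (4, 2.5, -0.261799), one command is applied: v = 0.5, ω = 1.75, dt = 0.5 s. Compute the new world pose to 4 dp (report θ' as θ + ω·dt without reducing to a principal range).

(4.2384, 2.5423, 0.6132)

θ' = -0.2618 + 1.75·0.5 = 0.6132
R = v/ω = 0.5/1.75 = 0.2857
x' = 4 + 0.2857·(sin 0.6132 − sin -0.2618) = 4.2384
y' = 2.5 − 0.2857·(cos 0.6132 − cos -0.2618) = 2.5423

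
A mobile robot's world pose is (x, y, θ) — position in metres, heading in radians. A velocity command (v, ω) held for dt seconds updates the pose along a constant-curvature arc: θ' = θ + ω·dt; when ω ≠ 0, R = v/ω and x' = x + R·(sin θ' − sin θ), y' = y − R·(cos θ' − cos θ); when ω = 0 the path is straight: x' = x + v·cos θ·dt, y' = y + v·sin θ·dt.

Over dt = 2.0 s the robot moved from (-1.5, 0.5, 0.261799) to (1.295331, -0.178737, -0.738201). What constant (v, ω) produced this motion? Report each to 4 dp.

Δθ = -0.738201 − 0.261799 = -1.000000
ω = Δθ/dt = -1.000000/2.0 = -0.5000
R = Δx/(sin θ' − sin θ) = -3.0000
v = R·ω = -3.0000·-0.5000 = 1.5000

v = 1.5000, ω = -0.5000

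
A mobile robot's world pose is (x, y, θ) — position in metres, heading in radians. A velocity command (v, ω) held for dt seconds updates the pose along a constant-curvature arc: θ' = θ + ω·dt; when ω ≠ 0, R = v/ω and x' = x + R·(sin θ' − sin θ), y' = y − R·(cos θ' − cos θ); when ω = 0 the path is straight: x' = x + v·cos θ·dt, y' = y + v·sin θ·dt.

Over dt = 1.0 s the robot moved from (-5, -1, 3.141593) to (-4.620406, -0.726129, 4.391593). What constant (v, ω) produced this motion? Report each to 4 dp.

Δθ = 4.391593 − 3.141593 = 1.250000
ω = Δθ/dt = 1.250000/1.0 = 1.2500
R = Δx/(sin θ' − sin θ) = -0.4000
v = R·ω = -0.4000·1.2500 = -0.5000

v = -0.5000, ω = 1.2500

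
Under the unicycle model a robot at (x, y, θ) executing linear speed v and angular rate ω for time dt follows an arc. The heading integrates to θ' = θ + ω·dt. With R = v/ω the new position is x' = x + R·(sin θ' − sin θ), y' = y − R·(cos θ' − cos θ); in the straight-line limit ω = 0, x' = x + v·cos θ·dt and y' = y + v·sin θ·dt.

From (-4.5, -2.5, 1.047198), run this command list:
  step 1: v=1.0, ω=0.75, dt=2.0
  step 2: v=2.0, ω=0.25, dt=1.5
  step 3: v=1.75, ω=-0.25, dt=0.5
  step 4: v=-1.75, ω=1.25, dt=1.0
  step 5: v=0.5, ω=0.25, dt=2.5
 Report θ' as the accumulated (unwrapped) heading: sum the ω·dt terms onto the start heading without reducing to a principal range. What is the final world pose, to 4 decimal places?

(-7.3375, -0.0055, 4.6722)

step 1: θ'=2.5472 (R=1.3333) → pose (-4.9080, -0.7287, 2.5472)
step 2: θ'=2.9222 (R=8.0000) → pose (-7.6470, 0.4517, 2.9222)
step 3: θ'=2.7972 (R=-7.0000) → pose (-8.4869, 0.6949, 2.7972)
step 4: θ'=4.0472 (R=-1.4000) → pose (-6.9127, 1.1486, 4.0472)
step 5: θ'=4.6722 (R=2.0000) → pose (-7.3375, -0.0055, 4.6722)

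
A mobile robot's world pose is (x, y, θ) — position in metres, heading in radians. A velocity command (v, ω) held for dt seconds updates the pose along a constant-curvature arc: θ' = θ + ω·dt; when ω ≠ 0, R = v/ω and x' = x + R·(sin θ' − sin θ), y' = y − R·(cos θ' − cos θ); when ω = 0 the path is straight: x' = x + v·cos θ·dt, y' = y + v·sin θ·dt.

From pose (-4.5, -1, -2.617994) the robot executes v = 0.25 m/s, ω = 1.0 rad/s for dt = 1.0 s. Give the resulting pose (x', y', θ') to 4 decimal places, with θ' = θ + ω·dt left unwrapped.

θ' = -2.6180 + 1.0·1.0 = -1.6180
R = v/ω = 0.25/1.0 = 0.2500
x' = -4.5 + 0.2500·(sin -1.6180 − sin -2.6180) = -4.6247
y' = -1 − 0.2500·(cos -1.6180 − cos -2.6180) = -1.2047

(-4.6247, -1.2047, -1.6180)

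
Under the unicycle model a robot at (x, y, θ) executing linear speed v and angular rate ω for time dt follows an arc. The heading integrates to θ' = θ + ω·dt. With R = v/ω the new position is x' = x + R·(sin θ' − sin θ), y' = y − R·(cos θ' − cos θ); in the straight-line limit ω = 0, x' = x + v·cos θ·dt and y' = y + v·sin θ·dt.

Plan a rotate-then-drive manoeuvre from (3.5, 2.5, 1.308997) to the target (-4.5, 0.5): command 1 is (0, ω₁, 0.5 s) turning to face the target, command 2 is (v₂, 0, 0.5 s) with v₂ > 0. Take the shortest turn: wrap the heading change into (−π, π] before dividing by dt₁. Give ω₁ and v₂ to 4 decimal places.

heading to target = atan2(0.5−2.5, -4.5−3.5) = -2.8966
Δθ = wrap(-2.8966 − 1.3090) = 2.0776; ω₁ = Δθ/dt₁ = 4.1551
distance = √((-4.5−3.5)² + (0.5−2.5)²) = 8.2462; v₂ = distance/dt₂ = 16.4924

ω₁ = 4.1551, v₂ = 16.4924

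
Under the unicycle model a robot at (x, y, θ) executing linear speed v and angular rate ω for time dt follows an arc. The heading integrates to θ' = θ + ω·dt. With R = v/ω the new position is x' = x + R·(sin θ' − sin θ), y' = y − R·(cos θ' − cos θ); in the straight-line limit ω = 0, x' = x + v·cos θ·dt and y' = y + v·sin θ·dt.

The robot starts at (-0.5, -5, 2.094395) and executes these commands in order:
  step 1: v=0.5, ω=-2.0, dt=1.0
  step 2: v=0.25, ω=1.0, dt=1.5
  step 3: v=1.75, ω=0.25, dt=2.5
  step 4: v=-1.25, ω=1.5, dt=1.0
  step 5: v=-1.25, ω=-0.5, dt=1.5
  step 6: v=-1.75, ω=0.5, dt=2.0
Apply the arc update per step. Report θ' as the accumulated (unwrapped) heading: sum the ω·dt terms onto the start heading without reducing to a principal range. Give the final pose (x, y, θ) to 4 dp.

(4.5901, 0.9467, 3.9694)

step 1: θ'=0.0944 (R=-0.2500) → pose (-0.3071, -4.6261, 0.0944)
step 2: θ'=1.5944 (R=0.2500) → pose (-0.0807, -4.3713, 1.5944)
step 3: θ'=2.2194 (R=7.0000) → pose (-1.5002, -0.3080, 2.2194)
step 4: θ'=3.7194 (R=-0.8333) → pose (-0.3810, -0.5027, 3.7194)
step 5: θ'=2.9694 (R=2.5000) → pose (1.4129, -0.1338, 2.9694)
step 6: θ'=3.9694 (R=-3.5000) → pose (4.5901, 0.9467, 3.9694)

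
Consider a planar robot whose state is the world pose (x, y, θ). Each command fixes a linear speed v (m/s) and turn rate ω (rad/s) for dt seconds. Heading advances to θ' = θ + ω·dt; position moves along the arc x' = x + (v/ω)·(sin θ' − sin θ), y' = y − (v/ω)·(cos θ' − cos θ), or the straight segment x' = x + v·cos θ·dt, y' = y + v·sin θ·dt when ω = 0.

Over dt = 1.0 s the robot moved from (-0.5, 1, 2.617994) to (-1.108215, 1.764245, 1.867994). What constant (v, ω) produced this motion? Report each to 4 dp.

v = 1.0000, ω = -0.7500

Δθ = 1.867994 − 2.617994 = -0.750000
ω = Δθ/dt = -0.750000/1.0 = -0.7500
R = −Δy/(cos θ' − cos θ) = -1.3333
v = R·ω = -1.3333·-0.7500 = 1.0000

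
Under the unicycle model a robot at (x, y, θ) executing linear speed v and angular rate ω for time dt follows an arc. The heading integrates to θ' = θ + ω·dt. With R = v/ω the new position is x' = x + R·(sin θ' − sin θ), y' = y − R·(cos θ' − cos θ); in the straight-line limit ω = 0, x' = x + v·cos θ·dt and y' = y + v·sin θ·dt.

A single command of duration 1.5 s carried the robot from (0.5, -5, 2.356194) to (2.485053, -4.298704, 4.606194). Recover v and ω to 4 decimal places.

Δθ = 4.606194 − 2.356194 = 2.250000
ω = Δθ/dt = 2.250000/1.5 = 1.5000
R = Δx/(sin θ' − sin θ) = -1.1667
v = R·ω = -1.1667·1.5000 = -1.7500

v = -1.7500, ω = 1.5000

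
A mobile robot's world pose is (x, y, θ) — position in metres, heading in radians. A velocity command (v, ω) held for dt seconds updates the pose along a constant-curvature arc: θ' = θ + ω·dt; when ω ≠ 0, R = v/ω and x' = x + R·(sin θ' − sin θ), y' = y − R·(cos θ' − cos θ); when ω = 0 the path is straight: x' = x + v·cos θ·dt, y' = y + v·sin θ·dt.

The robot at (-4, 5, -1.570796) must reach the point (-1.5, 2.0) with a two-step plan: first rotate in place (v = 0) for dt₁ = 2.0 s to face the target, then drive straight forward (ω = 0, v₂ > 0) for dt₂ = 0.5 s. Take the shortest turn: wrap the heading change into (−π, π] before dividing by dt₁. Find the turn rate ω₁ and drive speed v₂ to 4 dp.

ω₁ = 0.3474, v₂ = 7.8102

heading to target = atan2(2−5, -1.5−-4) = -0.8761
Δθ = wrap(-0.8761 − -1.5708) = 0.6947; ω₁ = Δθ/dt₁ = 0.3474
distance = √((-1.5−-4)² + (2−5)²) = 3.9051; v₂ = distance/dt₂ = 7.8102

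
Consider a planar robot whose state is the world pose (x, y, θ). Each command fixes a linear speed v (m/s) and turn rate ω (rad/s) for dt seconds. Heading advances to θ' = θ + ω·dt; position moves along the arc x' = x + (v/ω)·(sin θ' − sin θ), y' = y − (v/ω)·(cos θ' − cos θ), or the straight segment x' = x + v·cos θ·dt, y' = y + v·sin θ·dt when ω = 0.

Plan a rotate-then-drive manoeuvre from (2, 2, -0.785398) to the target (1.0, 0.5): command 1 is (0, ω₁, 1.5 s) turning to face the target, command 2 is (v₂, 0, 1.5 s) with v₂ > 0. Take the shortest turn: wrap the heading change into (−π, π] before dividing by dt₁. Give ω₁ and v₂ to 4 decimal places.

heading to target = atan2(0.5−2, 1−2) = -2.1588
Δθ = wrap(-2.1588 − -0.7854) = -1.3734; ω₁ = Δθ/dt₁ = -0.9156
distance = √((1−2)² + (0.5−2)²) = 1.8028; v₂ = distance/dt₂ = 1.2019

ω₁ = -0.9156, v₂ = 1.2019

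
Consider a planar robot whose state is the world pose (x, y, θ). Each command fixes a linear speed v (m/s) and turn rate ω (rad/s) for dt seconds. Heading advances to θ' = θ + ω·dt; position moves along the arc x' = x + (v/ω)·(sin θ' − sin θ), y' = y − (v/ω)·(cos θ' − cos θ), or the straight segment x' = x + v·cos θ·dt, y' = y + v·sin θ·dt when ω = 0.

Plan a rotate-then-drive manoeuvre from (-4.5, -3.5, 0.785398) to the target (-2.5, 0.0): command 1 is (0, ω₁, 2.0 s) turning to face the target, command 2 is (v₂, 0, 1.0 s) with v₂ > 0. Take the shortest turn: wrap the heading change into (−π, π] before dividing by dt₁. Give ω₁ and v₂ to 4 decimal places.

heading to target = atan2(0−-3.5, -2.5−-4.5) = 1.0517
Δθ = wrap(1.0517 − 0.7854) = 0.2663; ω₁ = Δθ/dt₁ = 0.1331
distance = √((-2.5−-4.5)² + (0−-3.5)²) = 4.0311; v₂ = distance/dt₂ = 4.0311

ω₁ = 0.1331, v₂ = 4.0311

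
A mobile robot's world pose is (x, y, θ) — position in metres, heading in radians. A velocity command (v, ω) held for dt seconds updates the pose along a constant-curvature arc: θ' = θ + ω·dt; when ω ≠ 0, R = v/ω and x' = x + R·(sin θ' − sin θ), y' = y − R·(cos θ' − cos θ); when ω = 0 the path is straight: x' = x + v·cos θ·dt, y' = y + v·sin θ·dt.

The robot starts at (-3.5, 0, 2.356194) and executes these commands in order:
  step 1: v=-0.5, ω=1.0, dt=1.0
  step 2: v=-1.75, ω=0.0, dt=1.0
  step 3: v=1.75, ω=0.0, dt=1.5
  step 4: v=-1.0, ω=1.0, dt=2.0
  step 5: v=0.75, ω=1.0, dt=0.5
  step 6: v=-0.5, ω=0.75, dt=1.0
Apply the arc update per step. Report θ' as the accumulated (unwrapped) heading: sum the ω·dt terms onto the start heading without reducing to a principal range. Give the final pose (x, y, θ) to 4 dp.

step 1: θ'=3.3562 (R=-0.5000) → pose (-3.0400, -0.1350, 3.3562)
step 2: θ'=3.3562 (straight) → pose (-1.3301, 0.2377, 3.3562)
step 3: θ'=3.3562 (straight) → pose (-3.8949, -0.3213, 3.3562)
step 4: θ'=5.3562 (R=-1.0000) → pose (-3.3080, 1.2560, 5.3562)
step 5: θ'=5.8562 (R=0.7500) → pose (-3.0188, 1.0235, 5.8562)
step 6: θ'=6.6062 (R=-0.6667) → pose (-3.5065, 1.0489, 6.6062)

(-3.5065, 1.0489, 6.6062)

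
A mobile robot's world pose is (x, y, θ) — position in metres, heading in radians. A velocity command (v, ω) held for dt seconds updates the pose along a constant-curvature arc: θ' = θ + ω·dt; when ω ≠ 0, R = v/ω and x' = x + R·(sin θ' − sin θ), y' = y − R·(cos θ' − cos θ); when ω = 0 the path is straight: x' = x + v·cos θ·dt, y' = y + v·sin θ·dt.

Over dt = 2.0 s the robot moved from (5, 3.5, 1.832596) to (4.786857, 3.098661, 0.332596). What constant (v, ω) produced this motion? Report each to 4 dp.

Δθ = 0.332596 − 1.832596 = -1.500000
ω = Δθ/dt = -1.500000/2.0 = -0.7500
R = −Δy/(cos θ' − cos θ) = 0.3333
v = R·ω = 0.3333·-0.7500 = -0.2500

v = -0.2500, ω = -0.7500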